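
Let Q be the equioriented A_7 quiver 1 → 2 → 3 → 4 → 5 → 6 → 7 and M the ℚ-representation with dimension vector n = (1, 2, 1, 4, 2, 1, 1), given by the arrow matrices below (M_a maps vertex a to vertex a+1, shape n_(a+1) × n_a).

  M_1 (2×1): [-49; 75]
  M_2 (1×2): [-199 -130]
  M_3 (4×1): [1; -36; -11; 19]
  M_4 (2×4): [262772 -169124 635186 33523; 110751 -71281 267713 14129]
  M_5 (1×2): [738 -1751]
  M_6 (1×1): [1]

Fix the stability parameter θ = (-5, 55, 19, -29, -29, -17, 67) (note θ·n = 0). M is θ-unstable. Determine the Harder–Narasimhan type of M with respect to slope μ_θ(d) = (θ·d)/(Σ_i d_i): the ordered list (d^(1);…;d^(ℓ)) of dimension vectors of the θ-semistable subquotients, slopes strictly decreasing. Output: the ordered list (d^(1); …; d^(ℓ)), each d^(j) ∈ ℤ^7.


Via rank(M_{q-1}∘⋯∘M_p): M ≅ I[1,7], I[2,2], I[4,4]^2, I[4,5].
μ_θ-semistable layers: μ^(1)=67; μ^(2)=55; μ^(3)=-1/5; μ^(4)=-5; μ^(5)=-29

((0, 0, 0, 0, 0, 0, 1); (0, 1, 0, 0, 0, 0, 0); (0, 1, 1, 1, 1, 1, 0); (1, 0, 0, 0, 0, 0, 0); (0, 0, 0, 3, 1, 0, 0))


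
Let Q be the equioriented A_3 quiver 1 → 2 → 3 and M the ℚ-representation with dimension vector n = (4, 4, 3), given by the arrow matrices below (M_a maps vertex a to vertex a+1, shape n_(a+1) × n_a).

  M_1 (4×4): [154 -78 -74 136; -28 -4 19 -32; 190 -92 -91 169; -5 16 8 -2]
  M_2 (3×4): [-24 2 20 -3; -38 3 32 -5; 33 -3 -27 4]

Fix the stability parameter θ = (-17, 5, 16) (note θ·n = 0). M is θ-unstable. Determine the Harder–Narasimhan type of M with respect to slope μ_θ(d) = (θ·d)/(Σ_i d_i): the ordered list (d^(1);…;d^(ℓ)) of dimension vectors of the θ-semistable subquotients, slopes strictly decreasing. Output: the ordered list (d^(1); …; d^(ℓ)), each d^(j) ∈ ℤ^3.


Barcode: M ≅ I[1,2], I[1,3]^3. HN layers by μ_θ (3 steps, strictly decreasing):
  μ^(1)=16; μ^(2)=5; μ^(3)=-17

((0, 0, 3); (0, 4, 0); (4, 0, 0))


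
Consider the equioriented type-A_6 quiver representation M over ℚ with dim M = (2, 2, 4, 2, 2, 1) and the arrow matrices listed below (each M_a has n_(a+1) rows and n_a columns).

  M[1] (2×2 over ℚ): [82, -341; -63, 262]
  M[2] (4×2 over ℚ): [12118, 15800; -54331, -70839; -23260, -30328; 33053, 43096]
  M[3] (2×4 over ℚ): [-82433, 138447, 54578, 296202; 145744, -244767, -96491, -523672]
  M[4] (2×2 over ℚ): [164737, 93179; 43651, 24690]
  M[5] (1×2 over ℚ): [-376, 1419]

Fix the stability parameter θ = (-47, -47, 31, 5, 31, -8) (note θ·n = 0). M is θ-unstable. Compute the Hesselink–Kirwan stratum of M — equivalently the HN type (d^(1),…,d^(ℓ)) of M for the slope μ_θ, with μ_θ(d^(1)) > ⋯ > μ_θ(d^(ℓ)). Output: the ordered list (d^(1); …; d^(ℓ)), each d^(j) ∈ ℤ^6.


Via rank(M_{q-1}∘⋯∘M_p): M ≅ I[1,3], I[1,6], I[3,3], I[3,5].
μ_θ-semistable layers: μ^(1)=31; μ^(2)=18; μ^(3)=59/4; μ^(4)=-47

((0, 0, 2, 0, 1, 0); (0, 0, 1, 1, 0, 0); (0, 0, 1, 1, 1, 1); (2, 2, 0, 0, 0, 0))


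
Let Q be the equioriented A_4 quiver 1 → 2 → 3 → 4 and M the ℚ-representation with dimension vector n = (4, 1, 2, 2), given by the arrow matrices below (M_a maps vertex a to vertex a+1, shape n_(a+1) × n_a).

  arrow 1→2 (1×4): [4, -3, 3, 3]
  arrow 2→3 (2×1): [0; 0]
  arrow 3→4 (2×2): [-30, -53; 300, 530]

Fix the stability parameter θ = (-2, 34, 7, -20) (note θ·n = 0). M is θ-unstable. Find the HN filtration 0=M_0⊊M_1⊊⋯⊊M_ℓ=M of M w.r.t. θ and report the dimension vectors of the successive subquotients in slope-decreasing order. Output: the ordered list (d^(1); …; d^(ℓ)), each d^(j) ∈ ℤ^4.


Via rank(M_{q-1}∘⋯∘M_p): M ≅ I[1,1]^3, I[1,2], I[3,3], I[3,4], I[4,4].
μ_θ-semistable layers: μ^(1)=34; μ^(2)=7; μ^(3)=-2; μ^(4)=-13/2; μ^(5)=-20

((0, 1, 0, 0); (0, 0, 1, 0); (4, 0, 0, 0); (0, 0, 1, 1); (0, 0, 0, 1))


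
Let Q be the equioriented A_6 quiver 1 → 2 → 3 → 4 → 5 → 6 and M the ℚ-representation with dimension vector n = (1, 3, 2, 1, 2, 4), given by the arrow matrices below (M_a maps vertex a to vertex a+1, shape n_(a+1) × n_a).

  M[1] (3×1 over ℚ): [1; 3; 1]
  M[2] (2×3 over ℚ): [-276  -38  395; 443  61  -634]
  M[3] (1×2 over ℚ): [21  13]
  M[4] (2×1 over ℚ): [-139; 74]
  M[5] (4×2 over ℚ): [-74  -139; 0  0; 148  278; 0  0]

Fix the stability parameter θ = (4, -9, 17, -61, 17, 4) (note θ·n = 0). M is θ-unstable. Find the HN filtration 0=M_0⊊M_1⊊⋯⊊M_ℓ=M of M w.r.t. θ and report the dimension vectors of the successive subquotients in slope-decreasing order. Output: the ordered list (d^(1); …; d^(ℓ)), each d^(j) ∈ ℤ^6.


Barcode: M ≅ I[1,5], I[2,2], I[2,3], I[5,6], I[6,6]^3. HN layers by μ_θ (5 steps, strictly decreasing):
  μ^(1)=17; μ^(2)=21/2; μ^(3)=4; μ^(4)=-9; μ^(5)=-49/4

((0, 0, 1, 0, 1, 0); (0, 0, 0, 0, 1, 1); (0, 0, 0, 0, 0, 3); (0, 2, 0, 0, 0, 0); (1, 1, 1, 1, 0, 0))


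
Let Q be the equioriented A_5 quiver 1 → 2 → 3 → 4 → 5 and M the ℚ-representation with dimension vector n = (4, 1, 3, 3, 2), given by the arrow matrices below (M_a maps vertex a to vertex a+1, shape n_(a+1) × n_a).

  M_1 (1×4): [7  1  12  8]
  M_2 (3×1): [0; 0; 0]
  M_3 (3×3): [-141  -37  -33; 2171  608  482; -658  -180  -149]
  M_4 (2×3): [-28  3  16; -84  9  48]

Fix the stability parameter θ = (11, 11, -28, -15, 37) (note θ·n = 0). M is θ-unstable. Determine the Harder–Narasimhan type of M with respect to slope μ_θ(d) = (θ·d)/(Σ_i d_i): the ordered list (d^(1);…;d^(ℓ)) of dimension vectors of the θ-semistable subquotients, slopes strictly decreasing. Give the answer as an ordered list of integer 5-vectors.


Via rank(M_{q-1}∘⋯∘M_p): M ≅ I[1,1]^3, I[1,2], I[3,4]^2, I[3,5], I[5,5].
μ_θ-semistable layers: μ^(1)=37; μ^(2)=11; μ^(3)=-15; μ^(4)=-28

((0, 0, 0, 0, 2); (4, 1, 0, 0, 0); (0, 0, 0, 3, 0); (0, 0, 3, 0, 0))


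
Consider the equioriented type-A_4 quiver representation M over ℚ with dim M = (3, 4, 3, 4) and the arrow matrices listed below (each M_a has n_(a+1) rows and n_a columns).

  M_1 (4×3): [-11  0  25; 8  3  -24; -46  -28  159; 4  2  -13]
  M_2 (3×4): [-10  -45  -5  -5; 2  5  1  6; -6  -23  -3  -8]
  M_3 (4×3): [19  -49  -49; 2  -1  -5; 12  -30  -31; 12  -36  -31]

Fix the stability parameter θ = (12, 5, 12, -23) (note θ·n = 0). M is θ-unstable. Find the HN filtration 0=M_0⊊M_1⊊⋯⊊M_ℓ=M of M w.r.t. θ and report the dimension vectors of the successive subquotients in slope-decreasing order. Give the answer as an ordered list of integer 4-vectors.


Via rank(M_{q-1}∘⋯∘M_p): M ≅ I[1,2], I[1,4]^2, I[2,2], I[3,4], I[4,4].
μ_θ-semistable layers: μ^(1)=17/2; μ^(2)=5; μ^(3)=3/2; μ^(4)=-11/2; μ^(5)=-23

((1, 1, 0, 0); (0, 1, 0, 0); (2, 2, 2, 2); (0, 0, 1, 1); (0, 0, 0, 1))


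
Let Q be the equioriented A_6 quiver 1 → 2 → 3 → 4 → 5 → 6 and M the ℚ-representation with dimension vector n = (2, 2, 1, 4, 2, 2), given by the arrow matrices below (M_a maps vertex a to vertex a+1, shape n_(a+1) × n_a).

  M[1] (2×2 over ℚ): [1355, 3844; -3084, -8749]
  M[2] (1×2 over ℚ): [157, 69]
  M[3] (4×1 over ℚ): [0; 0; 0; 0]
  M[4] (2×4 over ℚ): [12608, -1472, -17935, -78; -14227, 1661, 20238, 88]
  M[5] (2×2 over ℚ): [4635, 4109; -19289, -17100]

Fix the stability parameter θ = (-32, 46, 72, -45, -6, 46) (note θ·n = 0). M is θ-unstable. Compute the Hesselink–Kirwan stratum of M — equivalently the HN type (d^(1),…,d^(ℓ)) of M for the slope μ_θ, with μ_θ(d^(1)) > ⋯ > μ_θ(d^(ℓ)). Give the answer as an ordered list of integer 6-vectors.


Interval decomposition of M: I[1,2], I[1,3], I[4,4]^2, I[4,6]^2.
HN type (ℓ=5): μ^(1)=72; μ^(2)=46; μ^(3)=-6; μ^(4)=-32; μ^(5)=-45

((0, 0, 1, 0, 0, 0); (0, 2, 0, 0, 0, 2); (0, 0, 0, 0, 2, 0); (2, 0, 0, 0, 0, 0); (0, 0, 0, 4, 0, 0))


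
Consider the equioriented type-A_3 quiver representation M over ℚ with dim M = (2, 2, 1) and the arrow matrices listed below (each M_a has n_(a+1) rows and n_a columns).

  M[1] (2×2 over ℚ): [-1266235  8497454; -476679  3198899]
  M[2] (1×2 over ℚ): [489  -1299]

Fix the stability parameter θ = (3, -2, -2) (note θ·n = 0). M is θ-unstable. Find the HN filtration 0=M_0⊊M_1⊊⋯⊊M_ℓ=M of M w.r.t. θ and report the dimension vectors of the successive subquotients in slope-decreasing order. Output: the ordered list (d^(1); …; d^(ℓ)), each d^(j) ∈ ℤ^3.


Interval decomposition of M: I[1,2], I[1,3].
HN type (ℓ=2): μ^(1)=1/2; μ^(2)=-1/3

((1, 1, 0); (1, 1, 1))


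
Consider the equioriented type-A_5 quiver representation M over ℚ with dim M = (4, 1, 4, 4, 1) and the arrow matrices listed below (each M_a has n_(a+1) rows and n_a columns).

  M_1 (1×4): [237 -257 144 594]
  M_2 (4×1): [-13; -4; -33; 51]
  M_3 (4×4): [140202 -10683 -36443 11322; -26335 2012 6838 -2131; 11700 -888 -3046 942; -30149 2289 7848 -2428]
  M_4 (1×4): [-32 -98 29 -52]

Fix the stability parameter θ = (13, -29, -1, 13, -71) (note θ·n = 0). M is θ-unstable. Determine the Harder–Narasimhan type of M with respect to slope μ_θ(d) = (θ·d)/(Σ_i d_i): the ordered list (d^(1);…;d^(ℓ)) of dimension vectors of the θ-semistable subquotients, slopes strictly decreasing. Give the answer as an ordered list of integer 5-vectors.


Interval decomposition of M: I[1,1]^3, I[1,4], I[3,3], I[3,4], I[3,5], I[4,4].
HN type (ℓ=4): μ^(1)=13; μ^(2)=-1; μ^(3)=-8; μ^(4)=-59/3

((3, 0, 0, 3, 0); (0, 0, 3, 0, 0); (1, 1, 0, 0, 0); (0, 0, 1, 1, 1))


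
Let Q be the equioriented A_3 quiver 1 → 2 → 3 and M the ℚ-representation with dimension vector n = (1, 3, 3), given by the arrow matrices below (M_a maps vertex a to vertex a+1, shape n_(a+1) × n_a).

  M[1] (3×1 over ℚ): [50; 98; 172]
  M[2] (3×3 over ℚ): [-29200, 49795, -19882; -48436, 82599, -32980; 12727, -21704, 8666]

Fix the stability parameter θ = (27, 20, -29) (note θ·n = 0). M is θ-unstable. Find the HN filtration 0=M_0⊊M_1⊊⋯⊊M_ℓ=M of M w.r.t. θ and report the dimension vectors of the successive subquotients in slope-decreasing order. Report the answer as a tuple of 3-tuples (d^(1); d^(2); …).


Barcode: M ≅ I[1,3], I[2,3]^2. HN layers by μ_θ (2 steps, strictly decreasing):
  μ^(1)=6; μ^(2)=-9/2

((1, 1, 1); (0, 2, 2))


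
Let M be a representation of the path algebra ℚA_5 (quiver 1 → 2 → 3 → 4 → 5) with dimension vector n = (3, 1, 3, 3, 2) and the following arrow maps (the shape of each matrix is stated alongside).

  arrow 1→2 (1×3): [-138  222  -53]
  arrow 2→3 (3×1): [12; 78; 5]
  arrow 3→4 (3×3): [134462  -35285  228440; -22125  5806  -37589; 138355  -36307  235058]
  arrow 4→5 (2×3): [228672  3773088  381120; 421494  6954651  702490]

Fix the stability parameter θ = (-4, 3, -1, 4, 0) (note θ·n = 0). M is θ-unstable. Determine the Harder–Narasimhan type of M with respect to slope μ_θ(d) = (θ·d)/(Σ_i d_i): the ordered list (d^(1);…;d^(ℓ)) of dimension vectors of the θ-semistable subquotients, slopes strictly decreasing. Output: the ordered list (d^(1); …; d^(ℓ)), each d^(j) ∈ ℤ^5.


Via rank(M_{q-1}∘⋯∘M_p): M ≅ I[1,1]^2, I[1,5], I[3,4]^2, I[5,5].
μ_θ-semistable layers: μ^(1)=4; μ^(2)=2; μ^(3)=1; μ^(4)=0; μ^(5)=-1; μ^(6)=-4

((0, 0, 0, 2, 0); (0, 0, 0, 1, 1); (0, 1, 1, 0, 0); (0, 0, 0, 0, 1); (0, 0, 2, 0, 0); (3, 0, 0, 0, 0))


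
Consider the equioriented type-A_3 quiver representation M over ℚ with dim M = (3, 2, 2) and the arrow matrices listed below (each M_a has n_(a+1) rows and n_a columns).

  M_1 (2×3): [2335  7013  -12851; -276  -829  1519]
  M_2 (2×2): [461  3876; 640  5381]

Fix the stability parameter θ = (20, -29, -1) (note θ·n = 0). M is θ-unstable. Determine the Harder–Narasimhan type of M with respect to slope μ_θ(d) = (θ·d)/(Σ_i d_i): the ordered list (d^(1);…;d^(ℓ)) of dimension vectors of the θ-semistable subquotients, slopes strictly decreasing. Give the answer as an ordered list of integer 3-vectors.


Via rank(M_{q-1}∘⋯∘M_p): M ≅ I[1,1], I[1,3]^2.
μ_θ-semistable layers: μ^(1)=20; μ^(2)=-1; μ^(3)=-9/2

((1, 0, 0); (0, 0, 2); (2, 2, 0))


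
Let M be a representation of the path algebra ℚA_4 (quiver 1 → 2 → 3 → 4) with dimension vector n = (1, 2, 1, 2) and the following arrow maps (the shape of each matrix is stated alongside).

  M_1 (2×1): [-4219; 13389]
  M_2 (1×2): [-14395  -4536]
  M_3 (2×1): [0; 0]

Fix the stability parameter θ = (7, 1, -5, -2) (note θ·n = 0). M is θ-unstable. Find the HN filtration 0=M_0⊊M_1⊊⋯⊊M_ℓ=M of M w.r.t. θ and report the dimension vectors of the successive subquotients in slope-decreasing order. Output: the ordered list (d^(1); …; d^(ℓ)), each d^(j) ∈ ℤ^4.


Barcode: M ≅ I[1,3], I[2,2], I[4,4]^2. HN layers by μ_θ (2 steps, strictly decreasing):
  μ^(1)=1; μ^(2)=-2

((1, 2, 1, 0); (0, 0, 0, 2))


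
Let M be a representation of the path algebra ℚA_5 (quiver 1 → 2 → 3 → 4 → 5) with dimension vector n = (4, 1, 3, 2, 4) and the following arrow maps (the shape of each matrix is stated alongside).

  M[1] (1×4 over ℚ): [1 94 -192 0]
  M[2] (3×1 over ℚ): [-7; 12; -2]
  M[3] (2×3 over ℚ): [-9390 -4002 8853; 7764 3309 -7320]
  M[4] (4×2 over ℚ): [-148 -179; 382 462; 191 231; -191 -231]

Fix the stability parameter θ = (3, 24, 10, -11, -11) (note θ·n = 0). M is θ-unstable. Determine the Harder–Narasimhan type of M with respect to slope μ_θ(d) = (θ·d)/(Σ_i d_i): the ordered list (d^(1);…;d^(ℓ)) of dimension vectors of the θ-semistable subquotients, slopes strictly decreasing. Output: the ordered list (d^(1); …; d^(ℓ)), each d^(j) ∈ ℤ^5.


Interval decomposition of M: I[1,1]^3, I[1,3], I[3,5]^2, I[5,5]^2.
HN type (ℓ=4): μ^(1)=17; μ^(2)=3; μ^(3)=-4; μ^(4)=-11

((0, 1, 1, 0, 0); (4, 0, 0, 0, 0); (0, 0, 2, 2, 2); (0, 0, 0, 0, 2))


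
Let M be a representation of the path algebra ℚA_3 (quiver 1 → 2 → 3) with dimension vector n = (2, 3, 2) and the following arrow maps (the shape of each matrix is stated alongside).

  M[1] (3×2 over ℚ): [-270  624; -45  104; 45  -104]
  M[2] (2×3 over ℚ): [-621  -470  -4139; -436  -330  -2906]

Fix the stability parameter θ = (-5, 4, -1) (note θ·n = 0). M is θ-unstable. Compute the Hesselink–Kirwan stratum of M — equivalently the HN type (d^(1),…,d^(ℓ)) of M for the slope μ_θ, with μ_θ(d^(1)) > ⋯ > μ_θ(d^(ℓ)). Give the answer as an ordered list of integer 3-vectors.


Barcode: M ≅ I[1,1], I[1,3], I[2,2], I[2,3]. HN layers by μ_θ (3 steps, strictly decreasing):
  μ^(1)=4; μ^(2)=3/2; μ^(3)=-5

((0, 1, 0); (0, 2, 2); (2, 0, 0))


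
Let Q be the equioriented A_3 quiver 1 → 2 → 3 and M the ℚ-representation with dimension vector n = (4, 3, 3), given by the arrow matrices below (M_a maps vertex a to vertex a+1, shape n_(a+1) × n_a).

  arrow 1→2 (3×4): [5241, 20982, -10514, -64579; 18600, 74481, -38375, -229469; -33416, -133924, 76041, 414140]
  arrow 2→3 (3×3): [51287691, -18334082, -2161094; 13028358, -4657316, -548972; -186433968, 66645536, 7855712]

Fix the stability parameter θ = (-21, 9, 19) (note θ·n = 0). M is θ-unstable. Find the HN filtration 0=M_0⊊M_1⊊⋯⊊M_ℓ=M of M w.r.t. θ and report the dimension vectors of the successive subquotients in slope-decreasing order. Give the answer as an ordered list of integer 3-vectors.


Barcode: M ≅ I[1,1], I[1,2]^2, I[1,3], I[3,3]^2. HN layers by μ_θ (3 steps, strictly decreasing):
  μ^(1)=19; μ^(2)=9; μ^(3)=-21

((0, 0, 3); (0, 3, 0); (4, 0, 0))


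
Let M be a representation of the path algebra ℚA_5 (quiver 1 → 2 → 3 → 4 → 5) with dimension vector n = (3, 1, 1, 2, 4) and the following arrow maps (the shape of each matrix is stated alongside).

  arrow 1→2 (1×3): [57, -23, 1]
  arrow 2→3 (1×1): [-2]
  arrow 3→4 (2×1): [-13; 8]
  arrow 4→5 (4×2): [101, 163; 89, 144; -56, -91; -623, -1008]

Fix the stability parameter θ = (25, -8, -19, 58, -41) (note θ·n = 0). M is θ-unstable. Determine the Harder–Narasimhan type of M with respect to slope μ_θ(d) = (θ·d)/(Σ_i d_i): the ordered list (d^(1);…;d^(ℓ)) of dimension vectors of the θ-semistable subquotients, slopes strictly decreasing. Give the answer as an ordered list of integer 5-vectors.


Interval decomposition of M: I[1,1]^2, I[1,5], I[4,5], I[5,5]^2.
HN type (ℓ=4): μ^(1)=25; μ^(2)=17/2; μ^(3)=-2/3; μ^(4)=-41

((2, 0, 0, 0, 0); (0, 0, 0, 2, 2); (1, 1, 1, 0, 0); (0, 0, 0, 0, 2))


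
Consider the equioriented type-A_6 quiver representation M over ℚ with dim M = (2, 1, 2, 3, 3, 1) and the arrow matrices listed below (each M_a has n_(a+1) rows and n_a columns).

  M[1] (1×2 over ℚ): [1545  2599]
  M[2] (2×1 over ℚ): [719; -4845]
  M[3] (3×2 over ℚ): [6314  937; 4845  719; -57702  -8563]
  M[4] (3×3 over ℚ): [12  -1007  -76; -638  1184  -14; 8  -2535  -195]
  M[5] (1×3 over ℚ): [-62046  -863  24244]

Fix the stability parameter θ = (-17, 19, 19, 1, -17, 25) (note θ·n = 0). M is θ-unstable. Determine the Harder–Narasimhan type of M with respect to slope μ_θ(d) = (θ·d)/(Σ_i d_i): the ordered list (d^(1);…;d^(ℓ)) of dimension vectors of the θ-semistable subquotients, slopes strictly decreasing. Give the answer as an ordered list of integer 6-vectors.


Via rank(M_{q-1}∘⋯∘M_p): M ≅ I[1,1], I[1,5], I[3,6], I[4,5].
μ_θ-semistable layers: μ^(1)=25; μ^(2)=11/2; μ^(3)=1; μ^(4)=-8; μ^(5)=-17

((0, 0, 0, 0, 0, 1); (0, 1, 1, 1, 1, 0); (0, 0, 1, 1, 1, 0); (0, 0, 0, 1, 1, 0); (2, 0, 0, 0, 0, 0))


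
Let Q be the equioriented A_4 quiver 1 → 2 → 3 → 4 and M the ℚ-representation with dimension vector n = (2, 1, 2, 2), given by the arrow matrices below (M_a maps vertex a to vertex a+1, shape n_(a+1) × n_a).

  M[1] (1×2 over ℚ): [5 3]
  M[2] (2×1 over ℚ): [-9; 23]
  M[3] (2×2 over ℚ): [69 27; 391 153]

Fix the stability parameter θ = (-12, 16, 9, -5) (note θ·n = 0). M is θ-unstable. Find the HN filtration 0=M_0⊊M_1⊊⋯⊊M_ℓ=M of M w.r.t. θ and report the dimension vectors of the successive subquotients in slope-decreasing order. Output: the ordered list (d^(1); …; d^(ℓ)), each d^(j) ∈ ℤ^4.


Barcode: M ≅ I[1,1], I[1,3], I[3,4], I[4,4]. HN layers by μ_θ (4 steps, strictly decreasing):
  μ^(1)=25/2; μ^(2)=2; μ^(3)=-5; μ^(4)=-12

((0, 1, 1, 0); (0, 0, 1, 1); (0, 0, 0, 1); (2, 0, 0, 0))


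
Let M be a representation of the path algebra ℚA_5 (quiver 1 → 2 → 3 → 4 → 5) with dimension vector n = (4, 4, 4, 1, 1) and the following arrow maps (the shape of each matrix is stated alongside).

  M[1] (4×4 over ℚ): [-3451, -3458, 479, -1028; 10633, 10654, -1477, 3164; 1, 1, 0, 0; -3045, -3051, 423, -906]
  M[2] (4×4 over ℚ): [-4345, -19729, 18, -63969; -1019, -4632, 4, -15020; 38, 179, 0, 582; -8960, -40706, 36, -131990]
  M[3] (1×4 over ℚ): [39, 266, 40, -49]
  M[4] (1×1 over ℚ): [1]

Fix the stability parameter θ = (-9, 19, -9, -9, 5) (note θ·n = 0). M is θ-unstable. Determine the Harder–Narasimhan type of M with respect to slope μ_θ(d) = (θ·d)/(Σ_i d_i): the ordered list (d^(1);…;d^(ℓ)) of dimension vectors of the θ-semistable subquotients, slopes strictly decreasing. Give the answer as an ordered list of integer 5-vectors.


Via rank(M_{q-1}∘⋯∘M_p): M ≅ I[1,1], I[1,2], I[1,3], I[1,5], I[2,3], I[3,3].
μ_θ-semistable layers: μ^(1)=19; μ^(2)=5; μ^(3)=1/3; μ^(4)=-9

((0, 1, 0, 0, 0); (0, 2, 2, 0, 1); (0, 1, 1, 1, 0); (4, 0, 1, 0, 0))


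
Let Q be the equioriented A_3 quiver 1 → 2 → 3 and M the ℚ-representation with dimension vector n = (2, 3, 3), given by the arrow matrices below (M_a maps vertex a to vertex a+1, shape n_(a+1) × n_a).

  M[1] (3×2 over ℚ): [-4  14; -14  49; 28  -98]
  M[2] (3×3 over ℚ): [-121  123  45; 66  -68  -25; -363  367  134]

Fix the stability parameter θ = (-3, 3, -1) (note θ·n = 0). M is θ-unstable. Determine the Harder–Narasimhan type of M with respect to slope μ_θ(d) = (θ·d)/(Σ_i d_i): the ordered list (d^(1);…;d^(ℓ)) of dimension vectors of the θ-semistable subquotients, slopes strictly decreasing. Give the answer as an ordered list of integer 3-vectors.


Interval decomposition of M: I[1,1], I[1,3], I[2,2], I[2,3], I[3,3].
HN type (ℓ=4): μ^(1)=3; μ^(2)=1; μ^(3)=-1; μ^(4)=-3

((0, 1, 0); (0, 2, 2); (0, 0, 1); (2, 0, 0))


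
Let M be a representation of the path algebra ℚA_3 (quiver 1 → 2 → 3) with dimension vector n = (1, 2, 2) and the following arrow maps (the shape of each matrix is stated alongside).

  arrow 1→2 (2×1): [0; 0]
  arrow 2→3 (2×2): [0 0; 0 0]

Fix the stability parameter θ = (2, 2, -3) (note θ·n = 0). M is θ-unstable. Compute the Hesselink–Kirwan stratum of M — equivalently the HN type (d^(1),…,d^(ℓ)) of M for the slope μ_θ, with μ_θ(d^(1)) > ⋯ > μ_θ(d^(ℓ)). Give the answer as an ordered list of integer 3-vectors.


Interval decomposition of M: I[1,1], I[2,2]^2, I[3,3]^2.
HN type (ℓ=2): μ^(1)=2; μ^(2)=-3

((1, 2, 0); (0, 0, 2))


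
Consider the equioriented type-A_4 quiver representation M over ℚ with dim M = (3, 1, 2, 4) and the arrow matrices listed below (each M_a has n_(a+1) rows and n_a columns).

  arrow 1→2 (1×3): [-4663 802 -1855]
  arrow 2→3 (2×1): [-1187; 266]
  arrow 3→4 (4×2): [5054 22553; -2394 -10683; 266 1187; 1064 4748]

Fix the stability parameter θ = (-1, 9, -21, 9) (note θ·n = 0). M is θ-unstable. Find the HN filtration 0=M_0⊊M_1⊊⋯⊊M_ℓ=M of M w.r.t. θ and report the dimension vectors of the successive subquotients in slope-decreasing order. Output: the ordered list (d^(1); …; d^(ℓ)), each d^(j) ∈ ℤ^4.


Via rank(M_{q-1}∘⋯∘M_p): M ≅ I[1,1]^2, I[1,3], I[3,4], I[4,4]^3.
μ_θ-semistable layers: μ^(1)=9; μ^(2)=-1; μ^(3)=-13/3; μ^(4)=-21

((0, 0, 0, 4); (2, 0, 0, 0); (1, 1, 1, 0); (0, 0, 1, 0))


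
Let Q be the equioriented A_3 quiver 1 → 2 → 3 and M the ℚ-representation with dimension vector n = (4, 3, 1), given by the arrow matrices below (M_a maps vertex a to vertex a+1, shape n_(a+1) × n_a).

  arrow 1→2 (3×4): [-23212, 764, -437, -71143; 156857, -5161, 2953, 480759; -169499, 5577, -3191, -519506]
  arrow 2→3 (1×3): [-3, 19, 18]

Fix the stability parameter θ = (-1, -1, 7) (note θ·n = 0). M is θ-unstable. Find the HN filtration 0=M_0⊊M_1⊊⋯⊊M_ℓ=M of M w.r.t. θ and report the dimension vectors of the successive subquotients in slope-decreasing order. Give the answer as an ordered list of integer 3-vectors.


Via rank(M_{q-1}∘⋯∘M_p): M ≅ I[1,1], I[1,2]^2, I[1,3].
μ_θ-semistable layers: μ^(1)=7; μ^(2)=-1

((0, 0, 1); (4, 3, 0))


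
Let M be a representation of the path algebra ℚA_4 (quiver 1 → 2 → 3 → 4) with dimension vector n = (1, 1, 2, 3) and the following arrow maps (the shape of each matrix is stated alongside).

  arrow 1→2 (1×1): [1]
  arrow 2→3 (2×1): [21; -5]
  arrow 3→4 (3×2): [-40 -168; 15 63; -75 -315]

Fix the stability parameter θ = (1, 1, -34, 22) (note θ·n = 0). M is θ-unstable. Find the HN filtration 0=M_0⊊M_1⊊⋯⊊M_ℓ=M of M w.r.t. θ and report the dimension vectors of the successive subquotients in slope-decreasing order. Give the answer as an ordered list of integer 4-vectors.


Via rank(M_{q-1}∘⋯∘M_p): M ≅ I[1,3], I[3,4], I[4,4]^2.
μ_θ-semistable layers: μ^(1)=22; μ^(2)=-32/3; μ^(3)=-34

((0, 0, 0, 3); (1, 1, 1, 0); (0, 0, 1, 0))


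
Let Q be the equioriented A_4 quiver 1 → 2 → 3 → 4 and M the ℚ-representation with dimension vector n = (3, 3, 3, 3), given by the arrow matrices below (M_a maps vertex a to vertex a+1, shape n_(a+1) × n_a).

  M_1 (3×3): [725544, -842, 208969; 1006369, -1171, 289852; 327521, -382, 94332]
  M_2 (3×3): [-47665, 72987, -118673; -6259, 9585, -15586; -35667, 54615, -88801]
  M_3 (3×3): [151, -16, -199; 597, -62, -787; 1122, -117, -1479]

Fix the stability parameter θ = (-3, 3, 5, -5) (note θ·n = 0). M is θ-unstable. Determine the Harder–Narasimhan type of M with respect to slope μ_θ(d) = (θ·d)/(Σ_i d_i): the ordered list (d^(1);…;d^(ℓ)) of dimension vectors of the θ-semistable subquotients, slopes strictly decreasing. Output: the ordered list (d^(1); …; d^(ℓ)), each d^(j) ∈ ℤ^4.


Interval decomposition of M: I[1,3], I[1,4]^2, I[4,4].
HN type (ℓ=5): μ^(1)=5; μ^(2)=3; μ^(3)=1; μ^(4)=-3; μ^(5)=-5

((0, 0, 1, 0); (0, 1, 0, 0); (0, 2, 2, 2); (3, 0, 0, 0); (0, 0, 0, 1))


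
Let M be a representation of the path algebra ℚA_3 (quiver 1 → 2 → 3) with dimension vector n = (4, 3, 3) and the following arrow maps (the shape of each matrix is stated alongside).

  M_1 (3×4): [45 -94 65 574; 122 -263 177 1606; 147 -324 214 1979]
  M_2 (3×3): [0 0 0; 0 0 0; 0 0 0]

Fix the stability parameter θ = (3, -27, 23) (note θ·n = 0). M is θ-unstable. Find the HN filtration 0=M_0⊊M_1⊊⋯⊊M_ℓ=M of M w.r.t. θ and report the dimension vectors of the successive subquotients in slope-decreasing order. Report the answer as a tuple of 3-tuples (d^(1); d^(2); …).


Via rank(M_{q-1}∘⋯∘M_p): M ≅ I[1,1], I[1,2]^3, I[3,3]^3.
μ_θ-semistable layers: μ^(1)=23; μ^(2)=3; μ^(3)=-12

((0, 0, 3); (1, 0, 0); (3, 3, 0))


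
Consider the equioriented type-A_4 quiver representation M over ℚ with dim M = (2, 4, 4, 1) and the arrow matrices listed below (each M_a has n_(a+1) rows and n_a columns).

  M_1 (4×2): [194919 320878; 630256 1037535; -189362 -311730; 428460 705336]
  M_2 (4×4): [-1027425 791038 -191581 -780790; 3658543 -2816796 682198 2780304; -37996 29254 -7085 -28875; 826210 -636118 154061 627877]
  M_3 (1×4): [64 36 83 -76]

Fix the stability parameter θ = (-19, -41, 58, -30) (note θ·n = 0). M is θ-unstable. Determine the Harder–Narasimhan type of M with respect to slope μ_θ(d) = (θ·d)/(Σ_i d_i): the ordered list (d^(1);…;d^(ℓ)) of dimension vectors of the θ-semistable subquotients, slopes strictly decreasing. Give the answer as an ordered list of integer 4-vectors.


Interval decomposition of M: I[1,2], I[1,4], I[2,3]^2, I[3,3].
HN type (ℓ=4): μ^(1)=58; μ^(2)=14; μ^(3)=-30; μ^(4)=-41

((0, 0, 3, 0); (0, 0, 1, 1); (2, 2, 0, 0); (0, 2, 0, 0))


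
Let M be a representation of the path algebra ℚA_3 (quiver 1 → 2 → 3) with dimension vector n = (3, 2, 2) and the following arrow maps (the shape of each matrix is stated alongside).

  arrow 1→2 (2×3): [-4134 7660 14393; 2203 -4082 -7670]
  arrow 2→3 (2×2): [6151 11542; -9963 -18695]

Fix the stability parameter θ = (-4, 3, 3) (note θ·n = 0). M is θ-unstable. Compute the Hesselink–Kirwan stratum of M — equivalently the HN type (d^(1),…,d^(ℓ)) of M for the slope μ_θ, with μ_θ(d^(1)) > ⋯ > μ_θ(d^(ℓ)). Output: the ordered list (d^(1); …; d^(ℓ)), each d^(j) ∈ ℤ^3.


Interval decomposition of M: I[1,1], I[1,3]^2.
HN type (ℓ=2): μ^(1)=3; μ^(2)=-4

((0, 2, 2); (3, 0, 0))


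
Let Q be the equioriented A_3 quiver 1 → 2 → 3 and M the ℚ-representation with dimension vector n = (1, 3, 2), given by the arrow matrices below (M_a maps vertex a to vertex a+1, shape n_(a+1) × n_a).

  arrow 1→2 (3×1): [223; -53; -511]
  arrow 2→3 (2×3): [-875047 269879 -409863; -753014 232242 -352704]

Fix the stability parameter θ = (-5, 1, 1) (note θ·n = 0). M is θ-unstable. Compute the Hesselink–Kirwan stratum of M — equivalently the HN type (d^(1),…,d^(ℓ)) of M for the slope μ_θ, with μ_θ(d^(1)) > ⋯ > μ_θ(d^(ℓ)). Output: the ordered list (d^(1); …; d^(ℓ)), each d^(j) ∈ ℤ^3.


Barcode: M ≅ I[1,3], I[2,2], I[2,3]. HN layers by μ_θ (2 steps, strictly decreasing):
  μ^(1)=1; μ^(2)=-5

((0, 3, 2); (1, 0, 0))


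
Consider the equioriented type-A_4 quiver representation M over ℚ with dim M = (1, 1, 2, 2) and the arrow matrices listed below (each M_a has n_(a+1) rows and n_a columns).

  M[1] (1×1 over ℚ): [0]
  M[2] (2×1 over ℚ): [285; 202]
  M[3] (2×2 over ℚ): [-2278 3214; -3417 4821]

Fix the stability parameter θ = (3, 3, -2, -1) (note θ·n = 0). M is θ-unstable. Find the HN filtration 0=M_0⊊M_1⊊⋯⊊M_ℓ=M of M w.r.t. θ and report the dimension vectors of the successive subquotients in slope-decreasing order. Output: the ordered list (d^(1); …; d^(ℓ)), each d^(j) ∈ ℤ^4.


Interval decomposition of M: I[1,1], I[2,4], I[3,3], I[4,4].
HN type (ℓ=4): μ^(1)=3; μ^(2)=0; μ^(3)=-1; μ^(4)=-2

((1, 0, 0, 0); (0, 1, 1, 1); (0, 0, 0, 1); (0, 0, 1, 0))


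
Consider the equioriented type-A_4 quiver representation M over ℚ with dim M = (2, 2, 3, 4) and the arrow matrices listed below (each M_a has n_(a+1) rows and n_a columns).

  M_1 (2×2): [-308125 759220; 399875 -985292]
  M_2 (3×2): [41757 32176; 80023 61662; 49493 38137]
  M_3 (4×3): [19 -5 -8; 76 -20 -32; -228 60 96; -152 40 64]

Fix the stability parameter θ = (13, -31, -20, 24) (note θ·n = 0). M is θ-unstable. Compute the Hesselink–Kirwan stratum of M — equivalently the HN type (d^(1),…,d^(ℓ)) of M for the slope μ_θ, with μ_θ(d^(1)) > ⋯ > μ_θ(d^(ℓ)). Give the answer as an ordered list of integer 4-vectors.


Barcode: M ≅ I[1,1], I[1,4], I[2,3], I[3,3], I[4,4]^3. HN layers by μ_θ (5 steps, strictly decreasing):
  μ^(1)=24; μ^(2)=13; μ^(3)=-38/3; μ^(4)=-20; μ^(5)=-31

((0, 0, 0, 4); (1, 0, 0, 0); (1, 1, 1, 0); (0, 0, 2, 0); (0, 1, 0, 0))


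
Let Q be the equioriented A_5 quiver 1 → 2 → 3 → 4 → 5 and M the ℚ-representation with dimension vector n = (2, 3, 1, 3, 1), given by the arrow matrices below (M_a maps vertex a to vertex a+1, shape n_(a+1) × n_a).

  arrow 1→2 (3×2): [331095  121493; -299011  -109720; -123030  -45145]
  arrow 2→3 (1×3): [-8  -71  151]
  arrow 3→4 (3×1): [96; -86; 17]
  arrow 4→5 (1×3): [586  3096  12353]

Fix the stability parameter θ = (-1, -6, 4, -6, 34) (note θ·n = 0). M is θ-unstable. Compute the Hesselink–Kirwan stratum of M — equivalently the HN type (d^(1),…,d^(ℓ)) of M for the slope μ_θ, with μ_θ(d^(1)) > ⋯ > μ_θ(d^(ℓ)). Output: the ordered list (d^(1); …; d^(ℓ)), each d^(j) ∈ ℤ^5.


Via rank(M_{q-1}∘⋯∘M_p): M ≅ I[1,2], I[1,5], I[2,2], I[4,4]^2.
μ_θ-semistable layers: μ^(1)=34; μ^(2)=-1; μ^(3)=-7/2; μ^(4)=-6

((0, 0, 0, 0, 1); (0, 0, 1, 1, 0); (2, 2, 0, 0, 0); (0, 1, 0, 2, 0))


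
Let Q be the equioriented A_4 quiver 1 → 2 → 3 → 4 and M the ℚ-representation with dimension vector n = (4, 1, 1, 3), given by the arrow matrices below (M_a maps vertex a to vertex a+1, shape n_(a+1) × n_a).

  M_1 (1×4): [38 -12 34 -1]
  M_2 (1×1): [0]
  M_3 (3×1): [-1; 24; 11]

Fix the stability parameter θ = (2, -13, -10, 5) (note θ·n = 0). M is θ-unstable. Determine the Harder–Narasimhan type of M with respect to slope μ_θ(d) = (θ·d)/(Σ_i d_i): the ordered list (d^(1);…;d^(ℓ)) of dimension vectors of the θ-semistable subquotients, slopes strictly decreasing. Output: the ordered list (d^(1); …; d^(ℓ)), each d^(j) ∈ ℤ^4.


Interval decomposition of M: I[1,1]^3, I[1,2], I[3,4], I[4,4]^2.
HN type (ℓ=4): μ^(1)=5; μ^(2)=2; μ^(3)=-11/2; μ^(4)=-10

((0, 0, 0, 3); (3, 0, 0, 0); (1, 1, 0, 0); (0, 0, 1, 0))


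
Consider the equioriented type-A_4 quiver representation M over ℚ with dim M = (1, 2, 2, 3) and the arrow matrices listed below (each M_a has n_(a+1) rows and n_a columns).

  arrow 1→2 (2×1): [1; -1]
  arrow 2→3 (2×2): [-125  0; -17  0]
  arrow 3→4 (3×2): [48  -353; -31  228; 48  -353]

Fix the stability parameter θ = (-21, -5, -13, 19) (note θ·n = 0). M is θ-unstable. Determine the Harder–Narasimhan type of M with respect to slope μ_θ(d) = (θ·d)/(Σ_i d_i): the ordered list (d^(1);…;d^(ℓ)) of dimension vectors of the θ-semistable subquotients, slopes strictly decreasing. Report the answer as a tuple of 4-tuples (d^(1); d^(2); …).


Barcode: M ≅ I[1,4], I[2,2], I[3,4], I[4,4]. HN layers by μ_θ (5 steps, strictly decreasing):
  μ^(1)=19; μ^(2)=-5; μ^(3)=-9; μ^(4)=-13; μ^(5)=-21

((0, 0, 0, 3); (0, 1, 0, 0); (0, 1, 1, 0); (0, 0, 1, 0); (1, 0, 0, 0))


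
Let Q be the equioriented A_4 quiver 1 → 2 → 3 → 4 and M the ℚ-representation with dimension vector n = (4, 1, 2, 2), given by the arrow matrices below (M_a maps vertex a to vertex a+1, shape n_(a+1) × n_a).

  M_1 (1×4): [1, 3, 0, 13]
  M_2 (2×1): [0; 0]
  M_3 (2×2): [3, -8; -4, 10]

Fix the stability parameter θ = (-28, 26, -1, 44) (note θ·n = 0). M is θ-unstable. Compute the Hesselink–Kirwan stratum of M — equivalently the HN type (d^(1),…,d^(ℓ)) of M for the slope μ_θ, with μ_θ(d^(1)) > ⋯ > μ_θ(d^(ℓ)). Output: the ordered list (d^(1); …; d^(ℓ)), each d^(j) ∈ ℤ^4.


Barcode: M ≅ I[1,1]^3, I[1,2], I[3,4]^2. HN layers by μ_θ (4 steps, strictly decreasing):
  μ^(1)=44; μ^(2)=26; μ^(3)=-1; μ^(4)=-28

((0, 0, 0, 2); (0, 1, 0, 0); (0, 0, 2, 0); (4, 0, 0, 0))


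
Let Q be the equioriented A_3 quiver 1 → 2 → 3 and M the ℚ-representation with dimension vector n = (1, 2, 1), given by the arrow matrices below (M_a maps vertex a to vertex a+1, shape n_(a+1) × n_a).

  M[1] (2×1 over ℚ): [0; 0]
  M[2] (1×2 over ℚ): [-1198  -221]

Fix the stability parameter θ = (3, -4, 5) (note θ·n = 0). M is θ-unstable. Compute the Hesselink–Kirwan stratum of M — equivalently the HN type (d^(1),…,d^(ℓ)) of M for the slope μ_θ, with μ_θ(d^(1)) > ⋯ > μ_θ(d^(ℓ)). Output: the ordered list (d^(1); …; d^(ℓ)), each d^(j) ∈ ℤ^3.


Barcode: M ≅ I[1,1], I[2,2], I[2,3]. HN layers by μ_θ (3 steps, strictly decreasing):
  μ^(1)=5; μ^(2)=3; μ^(3)=-4

((0, 0, 1); (1, 0, 0); (0, 2, 0))


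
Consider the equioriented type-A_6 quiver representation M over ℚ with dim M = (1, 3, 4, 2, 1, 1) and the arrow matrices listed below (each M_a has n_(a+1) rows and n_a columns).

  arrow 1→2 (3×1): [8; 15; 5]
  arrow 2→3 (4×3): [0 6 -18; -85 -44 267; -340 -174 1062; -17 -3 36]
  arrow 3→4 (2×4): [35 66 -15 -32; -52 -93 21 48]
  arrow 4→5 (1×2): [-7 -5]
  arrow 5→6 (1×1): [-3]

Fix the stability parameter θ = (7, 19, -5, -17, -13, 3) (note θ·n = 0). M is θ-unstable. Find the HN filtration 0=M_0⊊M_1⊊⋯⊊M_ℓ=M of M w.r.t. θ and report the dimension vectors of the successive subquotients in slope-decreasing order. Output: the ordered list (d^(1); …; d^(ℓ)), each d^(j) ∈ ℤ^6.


Via rank(M_{q-1}∘⋯∘M_p): M ≅ I[1,6], I[2,2], I[2,3], I[3,3], I[3,4].
μ_θ-semistable layers: μ^(1)=19; μ^(2)=7; μ^(3)=3; μ^(4)=-9/5; μ^(5)=-5; μ^(6)=-11

((0, 1, 0, 0, 0, 0); (0, 1, 1, 0, 0, 0); (0, 0, 0, 0, 0, 1); (1, 1, 1, 1, 1, 0); (0, 0, 1, 0, 0, 0); (0, 0, 1, 1, 0, 0))


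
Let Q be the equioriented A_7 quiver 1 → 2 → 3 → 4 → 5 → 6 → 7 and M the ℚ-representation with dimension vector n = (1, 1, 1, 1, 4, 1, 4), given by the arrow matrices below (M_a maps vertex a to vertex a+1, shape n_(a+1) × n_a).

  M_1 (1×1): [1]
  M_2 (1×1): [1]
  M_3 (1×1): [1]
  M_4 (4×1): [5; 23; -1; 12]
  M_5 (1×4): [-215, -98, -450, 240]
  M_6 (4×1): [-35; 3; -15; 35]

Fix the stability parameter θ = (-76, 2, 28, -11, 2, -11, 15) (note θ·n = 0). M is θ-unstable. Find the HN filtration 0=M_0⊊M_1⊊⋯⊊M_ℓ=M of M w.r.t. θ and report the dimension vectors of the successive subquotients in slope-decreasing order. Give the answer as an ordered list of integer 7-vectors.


Via rank(M_{q-1}∘⋯∘M_p): M ≅ I[1,7], I[5,5]^3, I[7,7]^3.
μ_θ-semistable layers: μ^(1)=15; μ^(2)=2; μ^(3)=-76

((0, 0, 0, 0, 0, 0, 4); (0, 1, 1, 1, 4, 1, 0); (1, 0, 0, 0, 0, 0, 0))


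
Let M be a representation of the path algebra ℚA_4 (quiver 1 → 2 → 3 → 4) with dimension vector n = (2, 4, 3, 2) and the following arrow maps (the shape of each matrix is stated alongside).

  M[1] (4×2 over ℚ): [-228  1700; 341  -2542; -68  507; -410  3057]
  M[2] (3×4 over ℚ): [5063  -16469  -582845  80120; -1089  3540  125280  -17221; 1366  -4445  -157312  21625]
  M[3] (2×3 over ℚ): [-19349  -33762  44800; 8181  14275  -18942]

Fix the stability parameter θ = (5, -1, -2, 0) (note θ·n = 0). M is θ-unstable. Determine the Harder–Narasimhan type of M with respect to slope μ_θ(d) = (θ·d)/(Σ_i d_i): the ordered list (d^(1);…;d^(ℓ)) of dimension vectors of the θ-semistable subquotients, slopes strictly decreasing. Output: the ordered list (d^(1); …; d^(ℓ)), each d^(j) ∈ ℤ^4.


Barcode: M ≅ I[1,4]^2, I[2,2], I[2,3]. HN layers by μ_θ (3 steps, strictly decreasing):
  μ^(1)=1/2; μ^(2)=-1; μ^(3)=-3/2

((2, 2, 2, 2); (0, 1, 0, 0); (0, 1, 1, 0))


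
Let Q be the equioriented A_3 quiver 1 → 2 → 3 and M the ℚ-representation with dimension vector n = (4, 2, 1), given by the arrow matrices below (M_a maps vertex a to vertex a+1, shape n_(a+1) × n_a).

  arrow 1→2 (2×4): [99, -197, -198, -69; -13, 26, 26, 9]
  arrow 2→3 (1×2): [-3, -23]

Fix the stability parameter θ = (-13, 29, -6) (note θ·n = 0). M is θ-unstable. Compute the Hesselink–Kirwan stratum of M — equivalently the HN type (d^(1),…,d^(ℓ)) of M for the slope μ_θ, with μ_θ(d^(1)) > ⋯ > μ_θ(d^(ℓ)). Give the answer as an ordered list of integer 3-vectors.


Barcode: M ≅ I[1,1]^2, I[1,2], I[1,3]. HN layers by μ_θ (3 steps, strictly decreasing):
  μ^(1)=29; μ^(2)=23/2; μ^(3)=-13

((0, 1, 0); (0, 1, 1); (4, 0, 0))


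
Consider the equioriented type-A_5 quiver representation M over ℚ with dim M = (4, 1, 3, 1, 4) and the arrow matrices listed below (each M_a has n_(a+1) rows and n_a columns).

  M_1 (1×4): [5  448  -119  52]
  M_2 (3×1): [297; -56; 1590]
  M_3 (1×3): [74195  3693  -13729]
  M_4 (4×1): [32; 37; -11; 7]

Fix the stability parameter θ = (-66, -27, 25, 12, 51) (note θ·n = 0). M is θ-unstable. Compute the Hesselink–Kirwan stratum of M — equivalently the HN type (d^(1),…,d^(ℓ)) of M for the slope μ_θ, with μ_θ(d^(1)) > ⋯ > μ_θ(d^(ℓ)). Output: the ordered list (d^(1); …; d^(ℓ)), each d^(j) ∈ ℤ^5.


Barcode: M ≅ I[1,1]^3, I[1,5], I[3,3]^2, I[5,5]^3. HN layers by μ_θ (5 steps, strictly decreasing):
  μ^(1)=51; μ^(2)=25; μ^(3)=37/2; μ^(4)=-27; μ^(5)=-66

((0, 0, 0, 0, 4); (0, 0, 2, 0, 0); (0, 0, 1, 1, 0); (0, 1, 0, 0, 0); (4, 0, 0, 0, 0))


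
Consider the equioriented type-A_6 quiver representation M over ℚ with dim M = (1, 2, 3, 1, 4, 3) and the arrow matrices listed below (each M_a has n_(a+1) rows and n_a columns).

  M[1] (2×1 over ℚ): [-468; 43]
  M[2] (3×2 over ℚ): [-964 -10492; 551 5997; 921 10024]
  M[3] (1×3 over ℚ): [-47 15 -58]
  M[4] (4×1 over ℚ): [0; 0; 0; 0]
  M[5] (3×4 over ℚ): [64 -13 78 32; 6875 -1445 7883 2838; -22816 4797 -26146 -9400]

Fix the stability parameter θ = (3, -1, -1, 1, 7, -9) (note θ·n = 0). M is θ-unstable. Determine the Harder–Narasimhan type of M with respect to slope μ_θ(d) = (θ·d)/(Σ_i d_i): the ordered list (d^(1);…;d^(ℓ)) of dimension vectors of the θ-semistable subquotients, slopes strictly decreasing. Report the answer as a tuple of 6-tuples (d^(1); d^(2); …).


Via rank(M_{q-1}∘⋯∘M_p): M ≅ I[1,4], I[2,3], I[3,3], I[5,5], I[5,6]^3.
μ_θ-semistable layers: μ^(1)=7; μ^(2)=1; μ^(3)=1/3; μ^(4)=-1

((0, 0, 0, 0, 1, 0); (0, 0, 0, 1, 0, 0); (1, 1, 1, 0, 0, 0); (0, 1, 2, 0, 3, 3))


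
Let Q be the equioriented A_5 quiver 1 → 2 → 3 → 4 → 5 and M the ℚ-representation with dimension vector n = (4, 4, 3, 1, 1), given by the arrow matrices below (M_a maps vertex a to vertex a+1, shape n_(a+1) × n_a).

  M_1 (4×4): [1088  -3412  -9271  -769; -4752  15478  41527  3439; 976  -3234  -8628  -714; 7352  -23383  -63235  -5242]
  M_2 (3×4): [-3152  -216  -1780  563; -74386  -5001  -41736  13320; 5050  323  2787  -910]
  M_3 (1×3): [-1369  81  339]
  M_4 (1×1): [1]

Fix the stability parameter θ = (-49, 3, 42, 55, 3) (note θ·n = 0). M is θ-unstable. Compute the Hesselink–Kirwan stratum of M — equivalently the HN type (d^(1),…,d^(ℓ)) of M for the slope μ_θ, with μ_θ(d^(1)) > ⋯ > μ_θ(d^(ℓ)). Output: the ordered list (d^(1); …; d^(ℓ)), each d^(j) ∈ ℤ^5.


Via rank(M_{q-1}∘⋯∘M_p): M ≅ I[1,1]^2, I[1,3], I[1,5], I[2,2], I[2,3].
μ_θ-semistable layers: μ^(1)=42; μ^(2)=100/3; μ^(3)=3; μ^(4)=-49

((0, 0, 2, 0, 0); (0, 0, 1, 1, 1); (0, 4, 0, 0, 0); (4, 0, 0, 0, 0))
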